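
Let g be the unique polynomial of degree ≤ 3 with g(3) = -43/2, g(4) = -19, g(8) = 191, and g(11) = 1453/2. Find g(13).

Write g(s) = as^3 + bs^2 + cs + d. Substituting each data point gives a linear system:
  27a + 9b + 3c + d = -43/2
  64a + 16b + 4c + d = -19
  512a + 64b + 8c + d = 191
  1331a + 121b + 11c + d = 1453/2
Solving the system yields a = 1, b = -5, c = 1/2, d = -5.
So g(s) = s³ - 5s² + (1/2)s - 5.
Then g(13) = 2707/2.

2707/2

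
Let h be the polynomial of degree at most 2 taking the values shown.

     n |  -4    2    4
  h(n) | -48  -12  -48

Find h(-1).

-3

Write h(n) = an^2 + bn + c. Substituting each data point gives a linear system:
  16a - 4b + c = -48
  4a + 2b + c = -12
  16a + 4b + c = -48
Solving the system yields a = -3, b = 0, c = 0.
So h(n) = -3n^2.
Then h(-1) = -3.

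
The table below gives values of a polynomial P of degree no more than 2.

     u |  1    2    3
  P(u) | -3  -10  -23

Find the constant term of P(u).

Write P(u) = au^2 + bu + c. Substituting each data point gives a linear system:
  a + b + c = -3
  4a + 2b + c = -10
  9a + 3b + c = -23
Solving the system yields a = -3, b = 2, c = -2.
So P(u) = -3u^2 + 2u - 2.
The constant term is -2.

-2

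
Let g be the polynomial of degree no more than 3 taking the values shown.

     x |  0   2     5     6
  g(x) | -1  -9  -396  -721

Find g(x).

g(x) = -4x^3 + 3x^2 + 6x - 1

Using the Lagrange interpolation formula with nodes 0, 2, 5, 6:
  L_0(x) = (x - 2)(x - 5)(x - 6) / -60
  L_1(x) = x(x - 5)(x - 6) / 24
  L_2(x) = x(x - 2)(x - 6) / -15
  L_3(x) = x(x - 2)(x - 5) / 24
Then g(x) = -1·L_0(x) - 9·L_1(x) - 396·L_2(x) - 721·L_3(x).
Expanding and collecting terms gives g(x) = -4x^3 + 3x^2 + 6x - 1.
Check: g(6) = -721. ✓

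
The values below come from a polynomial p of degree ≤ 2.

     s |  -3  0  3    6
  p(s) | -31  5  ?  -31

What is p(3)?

5

On equispaced nodes a degree-2 polynomial has vanishing third forward difference, so
  - p(-3) + 3·p(0) - 3·p(3) + p(6) = 0.
Substituting the known values and solving for p(3):
  -3·p(3) = -15
  p(3) = 5.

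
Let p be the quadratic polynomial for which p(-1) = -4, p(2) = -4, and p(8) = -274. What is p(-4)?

-94

Using the Lagrange interpolation formula with nodes -1, 2, 8:
  L_0(x) = (x - 2)(x - 8) / 27
  L_1(x) = (x + 1)(x - 8) / -18
  L_2(x) = (x + 1)(x - 2) / 54
Then p(x) = -4·L_0(x) - 4·L_1(x) - 274·L_2(x).
Expanding and collecting terms gives p(x) = -5x^2 + 5x + 6.
Evaluating at x = -4: p(-4) = -94.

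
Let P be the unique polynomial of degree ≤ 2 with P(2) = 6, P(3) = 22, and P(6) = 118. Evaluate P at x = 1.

-2

Write P(x) = ax^2 + bx + c. Substituting each data point gives a linear system:
  4a + 2b + c = 6
  9a + 3b + c = 22
  36a + 6b + c = 118
Solving the system yields a = 4, b = -4, c = -2.
So P(x) = 4x^2 - 4x - 2.
Then P(1) = -2.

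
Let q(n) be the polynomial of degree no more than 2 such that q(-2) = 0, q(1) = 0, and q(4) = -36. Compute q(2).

-8

Using the Lagrange interpolation formula with nodes -2, 1, 4:
  L_0(n) = (n - 1)(n - 4) / 18
  L_1(n) = (n + 2)(n - 4) / -9
  L_2(n) = (n + 2)(n - 1) / 18
Then q(n) = 0·L_0(n) + 0·L_1(n) - 36·L_2(n).
Expanding and collecting terms gives q(n) = -2n^2 - 2n + 4.
Evaluating at n = 2: q(2) = -8.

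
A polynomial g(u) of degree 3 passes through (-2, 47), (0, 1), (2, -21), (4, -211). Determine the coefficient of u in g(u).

-1

Write g(u) = au^3 + bu^2 + cu + d. Substituting each data point gives a linear system:
  -8a + 4b - 2c + d = 47
  d = 1
  8a + 4b + 2c + d = -21
  64a + 16b + 4c + d = -211
Solving the system yields a = -4, b = 3, c = -1, d = 1.
So g(u) = -4u^3 + 3u^2 - u + 1.
The coefficient of u is -1.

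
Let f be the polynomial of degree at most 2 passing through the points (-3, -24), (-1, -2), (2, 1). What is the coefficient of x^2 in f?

Write f(x) = ax^2 + bx + c. Substituting each data point gives a linear system:
  9a - 3b + c = -24
  a - b + c = -2
  4a + 2b + c = 1
Solving the system yields a = -2, b = 3, c = 3.
So f(x) = -2x² + 3x + 3.
The leading coefficient is -2.

-2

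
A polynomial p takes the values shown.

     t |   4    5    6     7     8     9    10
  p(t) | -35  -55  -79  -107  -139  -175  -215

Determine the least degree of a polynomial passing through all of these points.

2

Forward differences of the values at t = 4, 5, 6, 7, 8, 9, 10:
  p  : -35  -55  -79  -107  -139  -175  -215
  Δ  : -20  -24  -28  -32  -36  -40
  Δ^2: -4  -4  -4  -4  -4
  Δ^3: 0  0  0  0
  Δ^4: 0  0  0
  Δ^5: 0  0
  Δ^6: 0
The second differences are constant (-4) and nonzero, while all higher differences vanish, so the minimal degree is 2.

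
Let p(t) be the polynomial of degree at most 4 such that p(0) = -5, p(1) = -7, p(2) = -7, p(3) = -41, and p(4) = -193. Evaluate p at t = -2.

Write p(t) = at^4 + bt^3 + ct^2 + dt + e. Substituting each data point gives a linear system:
  e = -5
  a + b + c + d + e = -7
  16a + 8b + 4c + 2d + e = -7
  81a + 27b + 9c + 3d + e = -41
  256a + 64b + 16c + 4d + e = -193
Solving the system yields a = -2, b = 6, c = -3, d = -3, e = -5.
So p(t) = -2t^4 + 6t^3 - 3t^2 - 3t - 5.
Then p(-2) = -91.

-91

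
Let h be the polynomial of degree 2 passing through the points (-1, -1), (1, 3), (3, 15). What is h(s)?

h(s) = s^2 + 2s

Using the Lagrange interpolation formula with nodes -1, 1, 3:
  L_0(s) = (s - 1)(s - 3) / 8
  L_1(s) = (s + 1)(s - 3) / -4
  L_2(s) = (s + 1)(s - 1) / 8
Then h(s) = -1·L_0(s) + 3·L_1(s) + 15·L_2(s).
Expanding and collecting terms gives h(s) = s² + 2s.
Check: h(-1) = -1. ✓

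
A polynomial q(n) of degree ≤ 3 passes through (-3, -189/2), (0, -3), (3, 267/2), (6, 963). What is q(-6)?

-789

Forward differences of the values at n = -3, 0, 3, 6:
  q  : -189/2  -3  267/2  963
  Δ  : 183/2  273/2  1659/2
  Δ^2: 45  693
  Δ^3: 648
The third differences are constant, confirming degree 3.
Interpolating (Newton forward form) and evaluating at n = -6 gives q(-6) = -789.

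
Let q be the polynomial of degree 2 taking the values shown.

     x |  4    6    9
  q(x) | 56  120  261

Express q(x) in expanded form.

Using the Lagrange interpolation formula with nodes 4, 6, 9:
  L_0(x) = (x - 6)(x - 9) / 10
  L_1(x) = (x - 4)(x - 9) / -6
  L_2(x) = (x - 4)(x - 6) / 15
Then q(x) = 56·L_0(x) + 120·L_1(x) + 261·L_2(x).
Expanding and collecting terms gives q(x) = 3x^2 + 2x.
Check: q(9) = 261. ✓

q(x) = 3x^2 + 2x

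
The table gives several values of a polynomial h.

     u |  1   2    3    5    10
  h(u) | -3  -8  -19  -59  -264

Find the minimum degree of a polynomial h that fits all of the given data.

2

Divided differences on the nodes 1, 2, 3, 5, 10:
  order 0: -3  -8  -19  -59  -264
  order 1: -5  -11  -20  -41
  order 2: -3  -3  -3
  order 3: 0  0
  order 4: 0
The order-2 divided differences are all -3 (nonzero) and every higher order vanishes, so the data lies on a polynomial of degree exactly 2.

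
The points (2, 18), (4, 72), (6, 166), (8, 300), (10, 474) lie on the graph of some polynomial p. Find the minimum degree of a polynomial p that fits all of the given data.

Forward differences of the values at s = 2, 4, 6, 8, 10:
  p  : 18  72  166  300  474
  Δ  : 54  94  134  174
  Δ^2: 40  40  40
  Δ^3: 0  0
  Δ^4: 0
The second differences are constant (40) and nonzero, while all higher differences vanish, so the minimal degree is 2.

2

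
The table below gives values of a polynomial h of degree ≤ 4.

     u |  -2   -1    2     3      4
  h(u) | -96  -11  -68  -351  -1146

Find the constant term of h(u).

-6

Write h(u) = au^4 + bu^3 + cu^2 + du + e. Substituting each data point gives a linear system:
  16a - 8b + 4c - 2d + e = -96
  a - b + c - d + e = -11
  16a + 8b + 4c + 2d + e = -68
  81a + 27b + 9c + 3d + e = -351
  256a + 64b + 16c + 4d + e = -1146
Solving the system yields a = -5, b = 2, c = 1, d = -1, e = -6.
So h(u) = -5u^4 + 2u^3 + u^2 - u - 6.
The constant term is -6.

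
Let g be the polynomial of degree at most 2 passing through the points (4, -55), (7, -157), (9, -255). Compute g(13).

-523

Write g(s) = as^2 + bs + c. Substituting each data point gives a linear system:
  16a + 4b + c = -55
  49a + 7b + c = -157
  81a + 9b + c = -255
Solving the system yields a = -3, b = -1, c = -3.
So g(s) = -3s^2 - s - 3.
Then g(13) = -523.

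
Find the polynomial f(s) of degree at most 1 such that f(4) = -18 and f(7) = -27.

Using the Lagrange interpolation formula with nodes 4, 7:
  L_0(s) = (s - 7) / -3
  L_1(s) = (s - 4) / 3
Then f(s) = -18·L_0(s) - 27·L_1(s).
Expanding and collecting terms gives f(s) = -3s - 6.
Check: f(7) = -27. ✓

f(s) = -3s - 6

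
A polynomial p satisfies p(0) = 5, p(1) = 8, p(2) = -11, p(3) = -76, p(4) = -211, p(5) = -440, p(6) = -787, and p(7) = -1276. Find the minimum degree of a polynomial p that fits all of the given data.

3

Forward differences of the values at u = 0, 1, 2, 3, 4, 5, 6, 7:
  p  : 5  8  -11  -76  -211  -440  -787  -1276
  Δ  : 3  -19  -65  -135  -229  -347  -489
  Δ^2: -22  -46  -70  -94  -118  -142
  Δ^3: -24  -24  -24  -24  -24
  Δ^4: 0  0  0  0
  Δ^5: 0  0  0
  Δ^6: 0  0
  Δ^7: 0
The third differences are constant (-24) and nonzero, while all higher differences vanish, so the minimal degree is 3.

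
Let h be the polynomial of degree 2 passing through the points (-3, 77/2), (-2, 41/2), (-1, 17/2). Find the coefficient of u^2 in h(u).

Write h(u) = au^2 + bu + c. Substituting each data point gives a linear system:
  9a - 3b + c = 77/2
  4a - 2b + c = 41/2
  a - b + c = 17/2
Solving the system yields a = 3, b = -3, c = 5/2.
So h(u) = 3u^2 - 3u + 5/2.
The leading coefficient is 3.

3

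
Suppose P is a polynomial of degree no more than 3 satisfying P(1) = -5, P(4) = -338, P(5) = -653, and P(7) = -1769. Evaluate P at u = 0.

2

Write P(u) = au^3 + bu^2 + cu + d. Substituting each data point gives a linear system:
  a + b + c + d = -5
  64a + 16b + 4c + d = -338
  125a + 25b + 5c + d = -653
  343a + 49b + 7c + d = -1769
Solving the system yields a = -5, b = -1, c = -1, d = 2.
So P(u) = -5u^3 - u^2 - u + 2.
Then P(0) = 2.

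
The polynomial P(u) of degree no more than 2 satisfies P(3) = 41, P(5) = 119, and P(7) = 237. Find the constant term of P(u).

-1

Write P(u) = au^2 + bu + c. Substituting each data point gives a linear system:
  9a + 3b + c = 41
  25a + 5b + c = 119
  49a + 7b + c = 237
Solving the system yields a = 5, b = -1, c = -1.
So P(u) = 5u² - u - 1.
The constant term is -1.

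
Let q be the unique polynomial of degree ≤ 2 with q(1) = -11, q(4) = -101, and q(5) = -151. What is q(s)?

Using the Lagrange interpolation formula with nodes 1, 4, 5:
  L_0(s) = (s - 4)(s - 5) / 12
  L_1(s) = (s - 1)(s - 5) / -3
  L_2(s) = (s - 1)(s - 4) / 4
Then q(s) = -11·L_0(s) - 101·L_1(s) - 151·L_2(s).
Expanding and collecting terms gives q(s) = -5s^2 - 5s - 1.
Check: q(4) = -101. ✓

q(s) = -5s^2 - 5s - 1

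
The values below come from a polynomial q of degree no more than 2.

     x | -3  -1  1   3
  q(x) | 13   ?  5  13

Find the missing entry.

The 3 known points determine the degree-2 polynomial uniquely.
Write q(x) = ax^2 + bx + c. Substituting each data point gives a linear system:
  9a - 3b + c = 13
  a + b + c = 5
  9a + 3b + c = 13
Solving the system yields a = 1, b = 0, c = 4.
So q(x) = x^2 + 4.
Then q(-1) = 5.

5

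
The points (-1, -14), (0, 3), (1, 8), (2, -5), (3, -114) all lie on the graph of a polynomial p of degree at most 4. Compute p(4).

-469

Forward differences of the values at n = -1, 0, 1, 2, 3:
  p  : -14  3  8  -5  -114
  Δ  : 17  5  -13  -109
  Δ^2: -12  -18  -96
  Δ^3: -6  -78
  Δ^4: -72
The fourth differences are constant, confirming degree 4.
Interpolating (Newton forward form) and evaluating at n = 4 gives p(4) = -469.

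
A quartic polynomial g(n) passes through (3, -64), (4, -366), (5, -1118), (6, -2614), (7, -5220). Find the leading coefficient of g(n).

-3

Write g(n) = an^4 + bn^3 + cn^2 + dn + e. Substituting each data point gives a linear system:
  81a + 27b + 9c + 3d + e = -64
  256a + 64b + 16c + 4d + e = -366
  625a + 125b + 25c + 5d + e = -1118
  1296a + 216b + 36c + 6d + e = -2614
  2401a + 343b + 49c + 7d + e = -5220
Solving the system yields a = -3, b = 5, c = 6, d = -4, e = 2.
So g(n) = -3n^4 + 5n^3 + 6n^2 - 4n + 2.
The leading coefficient is -3.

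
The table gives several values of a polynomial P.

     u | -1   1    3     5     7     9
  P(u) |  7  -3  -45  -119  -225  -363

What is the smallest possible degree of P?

2

Forward differences of the values at u = -1, 1, 3, 5, 7, 9:
  P  : 7  -3  -45  -119  -225  -363
  Δ  : -10  -42  -74  -106  -138
  Δ^2: -32  -32  -32  -32
  Δ^3: 0  0  0
  Δ^4: 0  0
  Δ^5: 0
The second differences are constant (-32) and nonzero, while all higher differences vanish, so the minimal degree is 2.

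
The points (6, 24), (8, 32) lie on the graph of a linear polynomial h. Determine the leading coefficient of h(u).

4

Write h(u) = au + b. Substituting each data point gives a linear system:
  6a + b = 24
  8a + b = 32
Solving the system yields a = 4, b = 0.
So h(u) = 4u.
The leading coefficient is 4.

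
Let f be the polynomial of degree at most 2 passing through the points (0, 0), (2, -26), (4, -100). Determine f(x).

f(x) = -6x^2 - x

Write f(x) = ax^2 + bx + c. Substituting each data point gives a linear system:
  c = 0
  4a + 2b + c = -26
  16a + 4b + c = -100
Solving the system yields a = -6, b = -1, c = 0.
So f(x) = -6x^2 - x.
Check: f(4) = -100. ✓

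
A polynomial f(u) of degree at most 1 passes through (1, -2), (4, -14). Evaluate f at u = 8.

Using the Lagrange interpolation formula with nodes 1, 4:
  L_0(u) = (u - 4) / -3
  L_1(u) = (u - 1) / 3
Then f(u) = -2·L_0(u) - 14·L_1(u).
Expanding and collecting terms gives f(u) = -4u + 2.
Evaluating at u = 8: f(8) = -30.

-30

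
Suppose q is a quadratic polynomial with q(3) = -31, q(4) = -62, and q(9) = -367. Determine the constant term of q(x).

Write q(x) = ax^2 + bx + c. Substituting each data point gives a linear system:
  9a + 3b + c = -31
  16a + 4b + c = -62
  81a + 9b + c = -367
Solving the system yields a = -5, b = 4, c = 2.
So q(x) = -5x^2 + 4x + 2.
The constant term is 2.

2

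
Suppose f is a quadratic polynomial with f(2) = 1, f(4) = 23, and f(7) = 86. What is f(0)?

-5

Using the Lagrange interpolation formula with nodes 2, 4, 7:
  L_0(s) = (s - 4)(s - 7) / 10
  L_1(s) = (s - 2)(s - 7) / -6
  L_2(s) = (s - 2)(s - 4) / 15
Then f(s) = 1·L_0(s) + 23·L_1(s) + 86·L_2(s).
Expanding and collecting terms gives f(s) = 2s^2 - s - 5.
Evaluating at s = 0: f(0) = -5.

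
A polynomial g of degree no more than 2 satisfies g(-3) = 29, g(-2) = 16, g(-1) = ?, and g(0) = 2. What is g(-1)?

7

The 3 known points determine the degree-2 polynomial uniquely.
Write g(s) = as^2 + bs + c. Substituting each data point gives a linear system:
  9a - 3b + c = 29
  4a - 2b + c = 16
  c = 2
Solving the system yields a = 2, b = -3, c = 2.
So g(s) = 2s^2 - 3s + 2.
Then g(-1) = 7.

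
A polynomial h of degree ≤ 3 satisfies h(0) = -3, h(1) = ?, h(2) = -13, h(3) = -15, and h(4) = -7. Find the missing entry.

The 4 known points determine the degree-3 polynomial uniquely.
Write h(s) = as^3 + bs^2 + cs + d. Substituting each data point gives a linear system:
  d = -3
  8a + 4b + 2c + d = -13
  27a + 9b + 3c + d = -15
  64a + 16b + 4c + d = -7
Solving the system yields a = 1, b = -4, c = -1, d = -3.
So h(s) = s³ - 4s² - s - 3.
Then h(1) = -7.

-7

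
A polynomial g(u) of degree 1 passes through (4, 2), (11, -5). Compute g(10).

Write g(u) = au + b. Substituting each data point gives a linear system:
  4a + b = 2
  11a + b = -5
Solving the system yields a = -1, b = 6.
So g(u) = -u + 6.
Then g(10) = -4.

-4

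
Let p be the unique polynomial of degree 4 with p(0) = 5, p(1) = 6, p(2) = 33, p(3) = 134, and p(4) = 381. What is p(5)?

870

Forward differences of the values at s = 0, 1, 2, 3, 4:
  p  : 5  6  33  134  381
  Δ  : 1  27  101  247
  Δ^2: 26  74  146
  Δ^3: 48  72
  Δ^4: 24
The fourth differences are constant, confirming degree 4.
Interpolating (Newton forward form) and evaluating at s = 5 gives p(5) = 870.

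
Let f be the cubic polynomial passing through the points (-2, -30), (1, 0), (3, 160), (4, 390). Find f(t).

f(t) = 6t^3 + 2t^2 - 6t - 2

Using the Lagrange interpolation formula with nodes -2, 1, 3, 4:
  L_0(t) = (t - 1)(t - 3)(t - 4) / -90
  L_1(t) = (t + 2)(t - 3)(t - 4) / 18
  L_2(t) = (t + 2)(t - 1)(t - 4) / -10
  L_3(t) = (t + 2)(t - 1)(t - 3) / 18
Then f(t) = -30·L_0(t) + 0·L_1(t) + 160·L_2(t) + 390·L_3(t).
Expanding and collecting terms gives f(t) = 6t³ + 2t² - 6t - 2.
Check: f(3) = 160. ✓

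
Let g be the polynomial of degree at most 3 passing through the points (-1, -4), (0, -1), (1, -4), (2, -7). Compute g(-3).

Write g(n) = an^3 + bn^2 + cn + d. Substituting each data point gives a linear system:
  -a + b - c + d = -4
  d = -1
  a + b + c + d = -4
  8a + 4b + 2c + d = -7
Solving the system yields a = 1, b = -3, c = -1, d = -1.
So g(n) = n³ - 3n² - n - 1.
Then g(-3) = -52.

-52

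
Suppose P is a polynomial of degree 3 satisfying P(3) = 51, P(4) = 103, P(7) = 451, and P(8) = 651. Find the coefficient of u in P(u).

1

Write P(u) = au^3 + bu^2 + cu + d. Substituting each data point gives a linear system:
  27a + 9b + 3c + d = 51
  64a + 16b + 4c + d = 103
  343a + 49b + 7c + d = 451
  512a + 64b + 8c + d = 651
Solving the system yields a = 1, b = 2, c = 1, d = 3.
So P(u) = u^3 + 2u^2 + u + 3.
The coefficient of u is 1.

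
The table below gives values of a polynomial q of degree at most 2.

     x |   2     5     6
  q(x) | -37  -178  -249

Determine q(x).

q(x) = -6x^2 - 5x - 3

Using the Lagrange interpolation formula with nodes 2, 5, 6:
  L_0(x) = (x - 5)(x - 6) / 12
  L_1(x) = (x - 2)(x - 6) / -3
  L_2(x) = (x - 2)(x - 5) / 4
Then q(x) = -37·L_0(x) - 178·L_1(x) - 249·L_2(x).
Expanding and collecting terms gives q(x) = -6x^2 - 5x - 3.
Check: q(5) = -178. ✓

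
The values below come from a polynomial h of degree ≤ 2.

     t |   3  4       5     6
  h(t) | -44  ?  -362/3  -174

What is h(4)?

-232/3

The 3 known points determine the degree-2 polynomial uniquely.
Write h(t) = at^2 + bt + c. Substituting each data point gives a linear system:
  9a + 3b + c = -44
  25a + 5b + c = -362/3
  36a + 6b + c = -174
Solving the system yields a = -5, b = 5/3, c = -4.
So h(t) = -5t^2 + (5/3)t - 4.
Then h(4) = -232/3.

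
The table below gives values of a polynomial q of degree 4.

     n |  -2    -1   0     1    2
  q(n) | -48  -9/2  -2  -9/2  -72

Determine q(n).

Write q(n) = an^4 + bn^3 + cn^2 + dn + e. Substituting each data point gives a linear system:
  16a - 8b + 4c - 2d + e = -48
  a - b + c - d + e = -9/2
  e = -2
  a + b + c + d + e = -9/2
  16a + 8b + 4c + 2d + e = -72
Solving the system yields a = -4, b = -2, c = 3/2, d = 2, e = -2.
So q(n) = -4n^4 - 2n^3 + (3/2)n^2 + 2n - 2.
Check: q(2) = -72. ✓

q(n) = -4n^4 - 2n^3 + (3/2)n^2 + 2n - 2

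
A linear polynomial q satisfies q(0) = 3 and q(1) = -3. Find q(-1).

Write q(n) = an + b. Substituting each data point gives a linear system:
  b = 3
  a + b = -3
Solving the system yields a = -6, b = 3.
So q(n) = -6n + 3.
Then q(-1) = 9.

9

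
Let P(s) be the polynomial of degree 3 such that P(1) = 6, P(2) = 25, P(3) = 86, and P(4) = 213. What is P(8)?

1861

Write P(s) = as^3 + bs^2 + cs + d. Substituting each data point gives a linear system:
  a + b + c + d = 6
  8a + 4b + 2c + d = 25
  27a + 9b + 3c + d = 86
  64a + 16b + 4c + d = 213
Solving the system yields a = 4, b = -3, c = 0, d = 5.
So P(s) = 4s^3 - 3s^2 + 5.
Then P(8) = 1861.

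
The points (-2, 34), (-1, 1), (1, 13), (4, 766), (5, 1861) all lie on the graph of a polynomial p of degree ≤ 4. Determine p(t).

Using the Lagrange interpolation formula with nodes -2, -1, 1, 4, 5:
  L_0(t) = (t + 1)(t - 1)(t - 4)(t - 5) / 126
  L_1(t) = (t + 2)(t - 1)(t - 4)(t - 5) / -60
  L_2(t) = (t + 2)(t + 1)(t - 4)(t - 5) / 72
  L_3(t) = (t + 2)(t + 1)(t - 1)(t - 5) / -90
  L_4(t) = (t + 2)(t + 1)(t - 1)(t - 4) / 168
Then p(t) = 34·L_0(t) + 1·L_1(t) + 13·L_2(t) + 766·L_3(t) + 1861·L_4(t).
Expanding and collecting terms gives p(t) = 3t^4 - 2t^2 + 6t + 6.
Check: p(5) = 1861. ✓

p(t) = 3t^4 - 2t^2 + 6t + 6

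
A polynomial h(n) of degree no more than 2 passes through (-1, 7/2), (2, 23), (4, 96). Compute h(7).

Using the Lagrange interpolation formula with nodes -1, 2, 4:
  L_0(n) = (n - 2)(n - 4) / 15
  L_1(n) = (n + 1)(n - 4) / -6
  L_2(n) = (n + 1)(n - 2) / 10
Then h(n) = 7/2·L_0(n) + 23·L_1(n) + 96·L_2(n).
Expanding and collecting terms gives h(n) = 6n^2 + (1/2)n - 2.
Evaluating at n = 7: h(7) = 591/2.

591/2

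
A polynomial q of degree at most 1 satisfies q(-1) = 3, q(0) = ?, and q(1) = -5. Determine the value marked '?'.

-1

On equispaced nodes a degree-1 polynomial has vanishing second forward difference, so
  q(-1) - 2·q(0) + q(1) = 0.
Substituting the known values and solving for q(0):
  -2·q(0) = 2
  q(0) = -1.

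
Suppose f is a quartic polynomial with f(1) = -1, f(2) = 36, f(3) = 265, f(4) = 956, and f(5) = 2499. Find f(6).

Forward differences of the values at s = 1, 2, 3, 4, 5:
  f  : -1  36  265  956  2499
  Δ  : 37  229  691  1543
  Δ^2: 192  462  852
  Δ^3: 270  390
  Δ^4: 120
The fourth differences are constant, confirming degree 4.
Interpolating (Newton forward form) and evaluating at s = 6 gives f(6) = 5404.

5404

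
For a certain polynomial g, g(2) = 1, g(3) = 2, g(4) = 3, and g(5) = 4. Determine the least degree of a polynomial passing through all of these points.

Forward differences of the values at n = 2, 3, 4, 5:
  g  : 1  2  3  4
  Δ  : 1  1  1
  Δ^2: 0  0
  Δ^3: 0
The first differences are constant (1) and nonzero, while all higher differences vanish, so the minimal degree is 1.

1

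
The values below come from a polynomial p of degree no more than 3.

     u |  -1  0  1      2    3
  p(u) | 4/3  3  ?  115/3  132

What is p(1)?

On equispaced nodes a degree-3 polynomial has vanishing fourth forward difference, so
  p(-1) - 4·p(0) + 6·p(1) - 4·p(2) + p(3) = 0.
Substituting the known values and solving for p(1):
  6·p(1) = 32
  p(1) = 16/3.

16/3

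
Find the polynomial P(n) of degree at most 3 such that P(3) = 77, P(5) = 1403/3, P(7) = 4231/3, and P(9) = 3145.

P(n) = 5n^3 - 6n^2 - (5/3)n + 1

Write P(n) = an^3 + bn^2 + cn + d. Substituting each data point gives a linear system:
  27a + 9b + 3c + d = 77
  125a + 25b + 5c + d = 1403/3
  343a + 49b + 7c + d = 4231/3
  729a + 81b + 9c + d = 3145
Solving the system yields a = 5, b = -6, c = -5/3, d = 1.
So P(n) = 5n^3 - 6n^2 - (5/3)n + 1.
Check: P(5) = 1403/3. ✓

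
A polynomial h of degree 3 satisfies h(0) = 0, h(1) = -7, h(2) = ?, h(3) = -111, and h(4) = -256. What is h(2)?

On equispaced nodes a degree-3 polynomial has vanishing fourth forward difference, so
  h(0) - 4·h(1) + 6·h(2) - 4·h(3) + h(4) = 0.
Substituting the known values and solving for h(2):
  6·h(2) = -216
  h(2) = -36.

-36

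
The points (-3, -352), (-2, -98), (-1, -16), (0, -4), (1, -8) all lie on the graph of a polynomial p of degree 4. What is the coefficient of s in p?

-1

Write p(s) = as^4 + bs^3 + cs^2 + ds + e. Substituting each data point gives a linear system:
  81a - 27b + 9c - 3d + e = -352
  16a - 8b + 4c - 2d + e = -98
  a - b + c - d + e = -16
  e = -4
  a + b + c + d + e = -8
Solving the system yields a = -2, b = 5, c = -6, d = -1, e = -4.
So p(s) = -2s^4 + 5s^3 - 6s^2 - s - 4.
The coefficient of s is -1.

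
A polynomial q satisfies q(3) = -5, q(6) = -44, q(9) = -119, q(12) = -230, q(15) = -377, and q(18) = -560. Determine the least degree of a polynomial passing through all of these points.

2

Forward differences of the values at t = 3, 6, 9, 12, 15, 18:
  q  : -5  -44  -119  -230  -377  -560
  Δ  : -39  -75  -111  -147  -183
  Δ^2: -36  -36  -36  -36
  Δ^3: 0  0  0
  Δ^4: 0  0
  Δ^5: 0
The second differences are constant (-36) and nonzero, while all higher differences vanish, so the minimal degree is 2.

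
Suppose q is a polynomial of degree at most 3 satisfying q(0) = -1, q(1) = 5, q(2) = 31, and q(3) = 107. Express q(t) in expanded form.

Write q(t) = at^3 + bt^2 + ct + d. Substituting each data point gives a linear system:
  d = -1
  a + b + c + d = 5
  8a + 4b + 2c + d = 31
  27a + 9b + 3c + d = 107
Solving the system yields a = 5, b = -5, c = 6, d = -1.
So q(t) = 5t³ - 5t² + 6t - 1.
Check: q(0) = -1. ✓

q(t) = 5t^3 - 5t^2 + 6t - 1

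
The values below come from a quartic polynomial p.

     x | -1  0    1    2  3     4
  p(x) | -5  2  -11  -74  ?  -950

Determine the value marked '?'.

-313

On equispaced nodes a degree-4 polynomial has vanishing fifth forward difference, so
  - p(-1) + 5·p(0) - 10·p(1) + 10·p(2) - 5·p(3) + p(4) = 0.
Substituting the known values and solving for p(3):
  -5·p(3) = 1565
  p(3) = -313.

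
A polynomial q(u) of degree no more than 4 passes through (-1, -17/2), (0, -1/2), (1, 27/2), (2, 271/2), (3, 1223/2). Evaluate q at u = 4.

3663/2

Using the Lagrange interpolation formula with nodes -1, 0, 1, 2, 3:
  L_0(u) = u(u - 1)(u - 2)(u - 3) / 24
  L_1(u) = (u + 1)(u - 1)(u - 2)(u - 3) / -6
  L_2(u) = (u + 1)u(u - 2)(u - 3) / 4
  L_3(u) = (u + 1)u(u - 1)(u - 3) / -6
  L_4(u) = (u + 1)u(u - 1)(u - 2) / 24
Then q(u) = -17/2·L_0(u) - 1/2·L_1(u) + 27/2·L_2(u) + 271/2·L_3(u) + 1223/2·L_4(u).
Expanding and collecting terms gives q(u) = 6u^4 + 5u^3 - 3u^2 + 6u - 1/2.
Evaluating at u = 4: q(4) = 3663/2.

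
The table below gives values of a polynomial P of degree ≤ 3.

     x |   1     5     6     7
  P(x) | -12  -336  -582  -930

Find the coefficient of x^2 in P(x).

Write P(x) = ax^3 + bx^2 + cx + d. Substituting each data point gives a linear system:
  a + b + c + d = -12
  125a + 25b + 5c + d = -336
  216a + 36b + 6c + d = -582
  343a + 49b + 7c + d = -930
Solving the system yields a = -3, b = 3, c = -6, d = -6.
So P(x) = -3x^3 + 3x^2 - 6x - 6.
The coefficient of x^2 is 3.

3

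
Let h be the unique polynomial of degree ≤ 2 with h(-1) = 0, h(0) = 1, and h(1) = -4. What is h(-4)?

Forward differences of the values at x = -1, 0, 1:
  h  : 0  1  -4
  Δ  : 1  -5
  Δ^2: -6
The second differences are constant, confirming degree 2.
Interpolating (Newton forward form) and evaluating at x = -4 gives h(-4) = -39.

-39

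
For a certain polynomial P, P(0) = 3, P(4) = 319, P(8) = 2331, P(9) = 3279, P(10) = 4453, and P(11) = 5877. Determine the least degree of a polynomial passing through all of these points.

3

Divided differences on the nodes 0, 4, 8, 9, 10, 11:
  order 0: 3  319  2331  3279  4453  5877
  order 1: 79  503  948  1174  1424
  order 2: 53  89  113  125
  order 3: 4  4  4
  order 4: 0  0
  order 5: 0
The order-3 divided differences are all 4 (nonzero) and every higher order vanishes, so the data lies on a polynomial of degree exactly 3.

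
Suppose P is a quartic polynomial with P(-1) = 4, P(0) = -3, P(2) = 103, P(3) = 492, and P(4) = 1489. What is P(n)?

Write P(n) = an^4 + bn^3 + cn^2 + dn + e. Substituting each data point gives a linear system:
  a - b + c - d + e = 4
  e = -3
  16a + 8b + 4c + 2d + e = 103
  81a + 27b + 9c + 3d + e = 492
  256a + 64b + 16c + 4d + e = 1489
Solving the system yields a = 5, b = 3, c = 2, d = -3, e = -3.
So P(n) = 5n^4 + 3n^3 + 2n^2 - 3n - 3.
Check: P(4) = 1489. ✓

P(n) = 5n^4 + 3n^3 + 2n^2 - 3n - 3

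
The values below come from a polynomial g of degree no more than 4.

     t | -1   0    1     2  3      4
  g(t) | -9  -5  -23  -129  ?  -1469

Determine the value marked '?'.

-509

On equispaced nodes a degree-4 polynomial has vanishing fifth forward difference, so
  - g(-1) + 5·g(0) - 10·g(1) + 10·g(2) - 5·g(3) + g(4) = 0.
Substituting the known values and solving for g(3):
  -5·g(3) = 2545
  g(3) = -509.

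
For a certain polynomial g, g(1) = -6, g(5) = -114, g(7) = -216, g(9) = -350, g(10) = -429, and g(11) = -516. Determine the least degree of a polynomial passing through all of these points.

2

Divided differences on the nodes 1, 5, 7, 9, 10, 11:
  order 0: -6  -114  -216  -350  -429  -516
  order 1: -27  -51  -67  -79  -87
  order 2: -4  -4  -4  -4
  order 3: 0  0  0
  order 4: 0  0
  order 5: 0
The order-2 divided differences are all -4 (nonzero) and every higher order vanishes, so the data lies on a polynomial of degree exactly 2.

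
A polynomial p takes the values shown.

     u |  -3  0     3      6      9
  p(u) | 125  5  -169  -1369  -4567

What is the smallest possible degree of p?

Forward differences of the values at u = -3, 0, 3, 6, 9:
  p  : 125  5  -169  -1369  -4567
  Δ  : -120  -174  -1200  -3198
  Δ^2: -54  -1026  -1998
  Δ^3: -972  -972
  Δ^4: 0
The third differences are constant (-972) and nonzero, while all higher differences vanish, so the minimal degree is 3.

3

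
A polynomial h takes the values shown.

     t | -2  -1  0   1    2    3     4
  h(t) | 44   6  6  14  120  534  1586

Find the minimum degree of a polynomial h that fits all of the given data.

Forward differences of the values at t = -2, -1, 0, 1, 2, 3, 4:
  h  : 44  6  6  14  120  534  1586
  Δ  : -38  0  8  106  414  1052
  Δ^2: 38  8  98  308  638
  Δ^3: -30  90  210  330
  Δ^4: 120  120  120
  Δ^5: 0  0
  Δ^6: 0
The fourth differences are constant (120) and nonzero, while all higher differences vanish, so the minimal degree is 4.

4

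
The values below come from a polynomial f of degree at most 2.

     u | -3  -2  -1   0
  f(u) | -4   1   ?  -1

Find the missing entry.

2

The 3 known points determine the degree-2 polynomial uniquely.
Write f(u) = au^2 + bu + c. Substituting each data point gives a linear system:
  9a - 3b + c = -4
  4a - 2b + c = 1
  c = -1
Solving the system yields a = -2, b = -5, c = -1.
So f(u) = -2u^2 - 5u - 1.
Then f(-1) = 2.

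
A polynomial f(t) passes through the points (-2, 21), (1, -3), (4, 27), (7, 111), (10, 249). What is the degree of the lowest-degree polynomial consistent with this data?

Forward differences of the values at t = -2, 1, 4, 7, 10:
  f  : 21  -3  27  111  249
  Δ  : -24  30  84  138
  Δ^2: 54  54  54
  Δ^3: 0  0
  Δ^4: 0
The second differences are constant (54) and nonzero, while all higher differences vanish, so the minimal degree is 2.

2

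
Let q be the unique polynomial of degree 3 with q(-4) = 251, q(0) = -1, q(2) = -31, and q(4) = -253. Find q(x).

Using the Lagrange interpolation formula with nodes -4, 0, 2, 4:
  L_0(x) = x(x - 2)(x - 4) / -192
  L_1(x) = (x + 4)(x - 2)(x - 4) / 32
  L_2(x) = (x + 4)x(x - 4) / -24
  L_3(x) = (x + 4)x(x - 2) / 64
Then q(x) = 251·L_0(x) - 1·L_1(x) - 31·L_2(x) - 253·L_3(x).
Expanding and collecting terms gives q(x) = -4x³ + x - 1.
Check: q(2) = -31. ✓

q(x) = -4x^3 + x - 1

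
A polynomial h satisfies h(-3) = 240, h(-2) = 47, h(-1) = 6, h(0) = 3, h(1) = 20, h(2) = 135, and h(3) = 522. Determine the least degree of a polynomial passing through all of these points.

Forward differences of the values at x = -3, -2, -1, 0, 1, 2, 3:
  h  : 240  47  6  3  20  135  522
  Δ  : -193  -41  -3  17  115  387
  Δ^2: 152  38  20  98  272
  Δ^3: -114  -18  78  174
  Δ^4: 96  96  96
  Δ^5: 0  0
  Δ^6: 0
The fourth differences are constant (96) and nonzero, while all higher differences vanish, so the minimal degree is 4.

4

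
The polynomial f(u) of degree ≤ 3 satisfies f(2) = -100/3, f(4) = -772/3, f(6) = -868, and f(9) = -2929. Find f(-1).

Using the Lagrange interpolation formula with nodes 2, 4, 6, 9:
  L_0(u) = (u - 4)(u - 6)(u - 9) / -56
  L_1(u) = (u - 2)(u - 6)(u - 9) / 20
  L_2(u) = (u - 2)(u - 4)(u - 9) / -24
  L_3(u) = (u - 2)(u - 4)(u - 6) / 105
Then f(u) = -100/3·L_0(u) - 772/3·L_1(u) - 868·L_2(u) - 2929·L_3(u).
Expanding and collecting terms gives f(u) = -4u^3 - (1/3)u^2 + 2u - 4.
Evaluating at u = -1: f(-1) = -7/3.

-7/3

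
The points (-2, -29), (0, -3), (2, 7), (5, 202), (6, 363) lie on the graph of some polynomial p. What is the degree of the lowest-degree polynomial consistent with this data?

3

Divided differences on the nodes -2, 0, 2, 5, 6:
  order 0: -29  -3  7  202  363
  order 1: 13  5  65  161
  order 2: -2  12  24
  order 3: 2  2
  order 4: 0
The order-3 divided differences are all 2 (nonzero) and every higher order vanishes, so the data lies on a polynomial of degree exactly 3.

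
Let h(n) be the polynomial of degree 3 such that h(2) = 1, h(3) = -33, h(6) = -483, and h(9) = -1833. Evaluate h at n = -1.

7

Write h(n) = an^3 + bn^2 + cn + d. Substituting each data point gives a linear system:
  8a + 4b + 2c + d = 1
  27a + 9b + 3c + d = -33
  216a + 36b + 6c + d = -483
  729a + 81b + 9c + d = -1833
Solving the system yields a = -3, b = 4, c = 3, d = 3.
So h(n) = -3n^3 + 4n^2 + 3n + 3.
Then h(-1) = 7.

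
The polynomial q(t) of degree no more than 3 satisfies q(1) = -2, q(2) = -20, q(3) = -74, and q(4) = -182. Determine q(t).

q(t) = -3t^3 + 3t - 2

Write q(t) = at^3 + bt^2 + ct + d. Substituting each data point gives a linear system:
  a + b + c + d = -2
  8a + 4b + 2c + d = -20
  27a + 9b + 3c + d = -74
  64a + 16b + 4c + d = -182
Solving the system yields a = -3, b = 0, c = 3, d = -2.
So q(t) = -3t³ + 3t - 2.
Check: q(2) = -20. ✓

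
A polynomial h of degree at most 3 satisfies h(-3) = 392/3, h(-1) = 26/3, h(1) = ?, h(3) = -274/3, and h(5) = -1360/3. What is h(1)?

-4/3

On equispaced nodes a degree-3 polynomial has vanishing fourth forward difference, so
  h(-3) - 4·h(-1) + 6·h(1) - 4·h(3) + h(5) = 0.
Substituting the known values and solving for h(1):
  6·h(1) = -8
  h(1) = -4/3.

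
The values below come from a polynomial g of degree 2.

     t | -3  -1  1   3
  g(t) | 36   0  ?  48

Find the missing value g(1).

The 3 known points determine the degree-2 polynomial uniquely.
Write g(t) = at^2 + bt + c. Substituting each data point gives a linear system:
  9a - 3b + c = 36
  a - b + c = 0
  9a + 3b + c = 48
Solving the system yields a = 5, b = 2, c = -3.
So g(t) = 5t^2 + 2t - 3.
Then g(1) = 4.

4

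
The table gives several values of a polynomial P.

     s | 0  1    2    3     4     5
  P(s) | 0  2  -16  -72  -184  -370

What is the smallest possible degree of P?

3

Forward differences of the values at s = 0, 1, 2, 3, 4, 5:
  P  : 0  2  -16  -72  -184  -370
  Δ  : 2  -18  -56  -112  -186
  Δ^2: -20  -38  -56  -74
  Δ^3: -18  -18  -18
  Δ^4: 0  0
  Δ^5: 0
The third differences are constant (-18) and nonzero, while all higher differences vanish, so the minimal degree is 3.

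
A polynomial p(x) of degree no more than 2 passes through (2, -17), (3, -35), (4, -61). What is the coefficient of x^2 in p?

-4

Write p(x) = ax^2 + bx + c. Substituting each data point gives a linear system:
  4a + 2b + c = -17
  9a + 3b + c = -35
  16a + 4b + c = -61
Solving the system yields a = -4, b = 2, c = -5.
So p(x) = -4x^2 + 2x - 5.
The leading coefficient is -4.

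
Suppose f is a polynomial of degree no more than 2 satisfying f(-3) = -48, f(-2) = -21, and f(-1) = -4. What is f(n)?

Using the Lagrange interpolation formula with nodes -3, -2, -1:
  L_0(n) = (n + 2)(n + 1) / 2
  L_1(n) = (n + 3)(n + 1) / -1
  L_2(n) = (n + 3)(n + 2) / 2
Then f(n) = -48·L_0(n) - 21·L_1(n) - 4·L_2(n).
Expanding and collecting terms gives f(n) = -5n² + 2n + 3.
Check: f(-2) = -21. ✓

f(n) = -5n^2 + 2n + 3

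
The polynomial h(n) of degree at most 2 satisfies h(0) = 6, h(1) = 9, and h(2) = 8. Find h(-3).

Write h(n) = an^2 + bn + c. Substituting each data point gives a linear system:
  c = 6
  a + b + c = 9
  4a + 2b + c = 8
Solving the system yields a = -2, b = 5, c = 6.
So h(n) = -2n^2 + 5n + 6.
Then h(-3) = -27.

-27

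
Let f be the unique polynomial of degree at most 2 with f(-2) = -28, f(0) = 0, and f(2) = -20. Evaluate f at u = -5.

Forward differences of the values at u = -2, 0, 2:
  f  : -28  0  -20
  Δ  : 28  -20
  Δ^2: -48
The second differences are constant, confirming degree 2.
Interpolating (Newton forward form) and evaluating at u = -5 gives f(-5) = -160.

-160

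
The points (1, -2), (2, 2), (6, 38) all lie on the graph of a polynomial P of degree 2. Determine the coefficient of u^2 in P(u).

Write P(u) = au^2 + bu + c. Substituting each data point gives a linear system:
  a + b + c = -2
  4a + 2b + c = 2
  36a + 6b + c = 38
Solving the system yields a = 1, b = 1, c = -4.
So P(u) = u^2 + u - 4.
The leading coefficient is 1.

1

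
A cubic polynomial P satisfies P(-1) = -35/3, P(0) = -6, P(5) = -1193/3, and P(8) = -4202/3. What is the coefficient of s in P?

Write P(s) = as^3 + bs^2 + cs + d. Substituting each data point gives a linear system:
  -a + b - c + d = -35/3
  d = -6
  125a + 25b + 5c + d = -1193/3
  512a + 64b + 8c + d = -4202/3
Solving the system yields a = -2, b = -6, c = 5/3, d = -6.
So P(s) = -2s^3 - 6s^2 + (5/3)s - 6.
The coefficient of s is 5/3.

5/3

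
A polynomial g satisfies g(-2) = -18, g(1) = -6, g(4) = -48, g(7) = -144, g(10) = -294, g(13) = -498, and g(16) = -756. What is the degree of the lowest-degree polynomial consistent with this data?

Forward differences of the values at u = -2, 1, 4, 7, 10, 13, 16:
  g  : -18  -6  -48  -144  -294  -498  -756
  Δ  : 12  -42  -96  -150  -204  -258
  Δ^2: -54  -54  -54  -54  -54
  Δ^3: 0  0  0  0
  Δ^4: 0  0  0
  Δ^5: 0  0
  Δ^6: 0
The second differences are constant (-54) and nonzero, while all higher differences vanish, so the minimal degree is 2.

2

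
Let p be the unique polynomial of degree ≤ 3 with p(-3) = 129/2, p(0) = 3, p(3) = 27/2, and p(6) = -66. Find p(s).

p(s) = -s^3 + 4s^2 + (1/2)s + 3

Using the Lagrange interpolation formula with nodes -3, 0, 3, 6:
  L_0(s) = s(s - 3)(s - 6) / -162
  L_1(s) = (s + 3)(s - 3)(s - 6) / 54
  L_2(s) = (s + 3)s(s - 6) / -54
  L_3(s) = (s + 3)s(s - 3) / 162
Then p(s) = 129/2·L_0(s) + 3·L_1(s) + 27/2·L_2(s) - 66·L_3(s).
Expanding and collecting terms gives p(s) = -s^3 + 4s^2 + (1/2)s + 3.
Check: p(-3) = 129/2. ✓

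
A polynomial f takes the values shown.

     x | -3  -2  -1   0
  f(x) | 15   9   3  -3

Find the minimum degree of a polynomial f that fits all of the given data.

1

Forward differences of the values at x = -3, -2, -1, 0:
  f  : 15  9  3  -3
  Δ  : -6  -6  -6
  Δ^2: 0  0
  Δ^3: 0
The first differences are constant (-6) and nonzero, while all higher differences vanish, so the minimal degree is 1.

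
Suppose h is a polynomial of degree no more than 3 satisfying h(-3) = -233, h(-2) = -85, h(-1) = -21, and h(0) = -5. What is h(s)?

Write h(s) = as^3 + bs^2 + cs + d. Substituting each data point gives a linear system:
  -27a + 9b - 3c + d = -233
  -8a + 4b - 2c + d = -85
  -a + b - c + d = -21
  d = -5
Solving the system yields a = 6, b = -6, c = 4, d = -5.
So h(s) = 6s³ - 6s² + 4s - 5.
Check: h(-2) = -85. ✓

h(s) = 6s^3 - 6s^2 + 4s - 5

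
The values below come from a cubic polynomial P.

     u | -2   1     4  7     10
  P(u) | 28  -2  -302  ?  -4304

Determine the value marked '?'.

-1520

On equispaced nodes a degree-3 polynomial has vanishing fourth forward difference, so
  P(-2) - 4·P(1) + 6·P(4) - 4·P(7) + P(10) = 0.
Substituting the known values and solving for P(7):
  -4·P(7) = 6080
  P(7) = -1520.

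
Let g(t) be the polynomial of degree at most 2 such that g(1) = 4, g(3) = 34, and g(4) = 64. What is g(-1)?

Write g(t) = at^2 + bt + c. Substituting each data point gives a linear system:
  a + b + c = 4
  9a + 3b + c = 34
  16a + 4b + c = 64
Solving the system yields a = 5, b = -5, c = 4.
So g(t) = 5t^2 - 5t + 4.
Then g(-1) = 14.

14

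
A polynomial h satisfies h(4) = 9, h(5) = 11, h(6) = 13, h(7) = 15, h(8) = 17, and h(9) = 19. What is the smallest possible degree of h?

1

Forward differences of the values at u = 4, 5, 6, 7, 8, 9:
  h  : 9  11  13  15  17  19
  Δ  : 2  2  2  2  2
  Δ^2: 0  0  0  0
  Δ^3: 0  0  0
  Δ^4: 0  0
  Δ^5: 0
The first differences are constant (2) and nonzero, while all higher differences vanish, so the minimal degree is 1.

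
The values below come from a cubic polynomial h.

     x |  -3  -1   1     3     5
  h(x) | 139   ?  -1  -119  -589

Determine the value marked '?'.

5

The 4 known points determine the degree-3 polynomial uniquely.
Write h(x) = ax^3 + bx^2 + cx + d. Substituting each data point gives a linear system:
  -27a + 9b - 3c + d = 139
  a + b + c + d = -1
  27a + 9b + 3c + d = -119
  125a + 25b + 5c + d = -589
Solving the system yields a = -5, b = 1, c = 2, d = 1.
So h(x) = -5x^3 + x^2 + 2x + 1.
Then h(-1) = 5.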